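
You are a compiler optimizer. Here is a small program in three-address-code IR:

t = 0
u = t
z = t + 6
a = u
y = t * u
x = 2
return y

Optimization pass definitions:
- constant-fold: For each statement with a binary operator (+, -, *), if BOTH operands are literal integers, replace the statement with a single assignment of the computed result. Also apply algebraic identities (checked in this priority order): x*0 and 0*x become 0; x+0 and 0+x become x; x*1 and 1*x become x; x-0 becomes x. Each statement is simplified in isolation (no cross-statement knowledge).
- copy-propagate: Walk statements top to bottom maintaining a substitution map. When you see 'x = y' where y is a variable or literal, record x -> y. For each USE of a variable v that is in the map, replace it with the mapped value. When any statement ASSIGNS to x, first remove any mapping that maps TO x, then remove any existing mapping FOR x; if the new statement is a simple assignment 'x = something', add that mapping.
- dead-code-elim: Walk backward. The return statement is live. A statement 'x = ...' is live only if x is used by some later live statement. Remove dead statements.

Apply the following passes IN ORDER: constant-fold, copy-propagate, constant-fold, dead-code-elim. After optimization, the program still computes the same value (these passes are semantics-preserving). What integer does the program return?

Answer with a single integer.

Initial IR:
  t = 0
  u = t
  z = t + 6
  a = u
  y = t * u
  x = 2
  return y
After constant-fold (7 stmts):
  t = 0
  u = t
  z = t + 6
  a = u
  y = t * u
  x = 2
  return y
After copy-propagate (7 stmts):
  t = 0
  u = 0
  z = 0 + 6
  a = 0
  y = 0 * 0
  x = 2
  return y
After constant-fold (7 stmts):
  t = 0
  u = 0
  z = 6
  a = 0
  y = 0
  x = 2
  return y
After dead-code-elim (2 stmts):
  y = 0
  return y
Evaluate:
  t = 0  =>  t = 0
  u = t  =>  u = 0
  z = t + 6  =>  z = 6
  a = u  =>  a = 0
  y = t * u  =>  y = 0
  x = 2  =>  x = 2
  return y = 0

Answer: 0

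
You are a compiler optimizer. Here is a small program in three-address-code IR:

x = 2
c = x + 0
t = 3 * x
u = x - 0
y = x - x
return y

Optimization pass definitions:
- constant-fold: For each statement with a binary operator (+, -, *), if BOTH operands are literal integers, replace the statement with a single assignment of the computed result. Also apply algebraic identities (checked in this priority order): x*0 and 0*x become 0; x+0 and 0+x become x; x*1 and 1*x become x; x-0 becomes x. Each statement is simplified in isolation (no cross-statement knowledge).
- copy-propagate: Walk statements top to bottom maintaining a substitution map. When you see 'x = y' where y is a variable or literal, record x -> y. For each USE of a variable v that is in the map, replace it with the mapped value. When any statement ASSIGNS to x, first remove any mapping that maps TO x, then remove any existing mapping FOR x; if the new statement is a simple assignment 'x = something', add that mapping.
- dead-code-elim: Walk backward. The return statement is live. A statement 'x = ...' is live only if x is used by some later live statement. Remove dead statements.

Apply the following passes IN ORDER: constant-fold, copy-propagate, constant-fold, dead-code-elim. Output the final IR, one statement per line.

Answer: y = 0
return y

Derivation:
Initial IR:
  x = 2
  c = x + 0
  t = 3 * x
  u = x - 0
  y = x - x
  return y
After constant-fold (6 stmts):
  x = 2
  c = x
  t = 3 * x
  u = x
  y = x - x
  return y
After copy-propagate (6 stmts):
  x = 2
  c = 2
  t = 3 * 2
  u = 2
  y = 2 - 2
  return y
After constant-fold (6 stmts):
  x = 2
  c = 2
  t = 6
  u = 2
  y = 0
  return y
After dead-code-elim (2 stmts):
  y = 0
  return y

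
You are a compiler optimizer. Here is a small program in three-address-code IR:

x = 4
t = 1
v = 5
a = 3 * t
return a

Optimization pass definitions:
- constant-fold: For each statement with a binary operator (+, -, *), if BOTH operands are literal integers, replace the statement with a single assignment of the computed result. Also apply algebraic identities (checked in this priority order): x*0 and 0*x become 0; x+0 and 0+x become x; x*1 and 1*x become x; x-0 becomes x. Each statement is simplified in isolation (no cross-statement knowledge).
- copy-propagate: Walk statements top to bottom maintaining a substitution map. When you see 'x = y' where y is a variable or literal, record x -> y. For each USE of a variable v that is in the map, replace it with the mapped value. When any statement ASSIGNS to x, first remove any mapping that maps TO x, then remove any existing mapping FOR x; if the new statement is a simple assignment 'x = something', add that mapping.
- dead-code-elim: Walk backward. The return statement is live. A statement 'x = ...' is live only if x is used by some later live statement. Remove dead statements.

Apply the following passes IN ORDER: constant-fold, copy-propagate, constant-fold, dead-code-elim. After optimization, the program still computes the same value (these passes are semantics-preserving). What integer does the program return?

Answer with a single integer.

Initial IR:
  x = 4
  t = 1
  v = 5
  a = 3 * t
  return a
After constant-fold (5 stmts):
  x = 4
  t = 1
  v = 5
  a = 3 * t
  return a
After copy-propagate (5 stmts):
  x = 4
  t = 1
  v = 5
  a = 3 * 1
  return a
After constant-fold (5 stmts):
  x = 4
  t = 1
  v = 5
  a = 3
  return a
After dead-code-elim (2 stmts):
  a = 3
  return a
Evaluate:
  x = 4  =>  x = 4
  t = 1  =>  t = 1
  v = 5  =>  v = 5
  a = 3 * t  =>  a = 3
  return a = 3

Answer: 3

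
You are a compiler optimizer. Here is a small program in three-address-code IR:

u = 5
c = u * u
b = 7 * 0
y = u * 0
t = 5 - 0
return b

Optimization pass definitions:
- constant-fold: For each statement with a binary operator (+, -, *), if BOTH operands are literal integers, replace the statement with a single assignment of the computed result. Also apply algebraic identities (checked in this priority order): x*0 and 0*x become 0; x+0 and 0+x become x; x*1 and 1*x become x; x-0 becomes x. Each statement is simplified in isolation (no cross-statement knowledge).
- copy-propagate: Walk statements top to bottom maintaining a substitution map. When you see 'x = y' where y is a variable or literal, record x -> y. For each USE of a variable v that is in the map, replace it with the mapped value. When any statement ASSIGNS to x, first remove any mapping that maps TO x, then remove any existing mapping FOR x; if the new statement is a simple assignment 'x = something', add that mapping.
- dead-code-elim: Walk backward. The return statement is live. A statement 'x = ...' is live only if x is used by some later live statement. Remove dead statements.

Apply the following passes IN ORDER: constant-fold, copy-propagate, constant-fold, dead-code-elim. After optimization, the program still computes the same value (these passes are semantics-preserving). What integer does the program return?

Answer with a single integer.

Initial IR:
  u = 5
  c = u * u
  b = 7 * 0
  y = u * 0
  t = 5 - 0
  return b
After constant-fold (6 stmts):
  u = 5
  c = u * u
  b = 0
  y = 0
  t = 5
  return b
After copy-propagate (6 stmts):
  u = 5
  c = 5 * 5
  b = 0
  y = 0
  t = 5
  return 0
After constant-fold (6 stmts):
  u = 5
  c = 25
  b = 0
  y = 0
  t = 5
  return 0
After dead-code-elim (1 stmts):
  return 0
Evaluate:
  u = 5  =>  u = 5
  c = u * u  =>  c = 25
  b = 7 * 0  =>  b = 0
  y = u * 0  =>  y = 0
  t = 5 - 0  =>  t = 5
  return b = 0

Answer: 0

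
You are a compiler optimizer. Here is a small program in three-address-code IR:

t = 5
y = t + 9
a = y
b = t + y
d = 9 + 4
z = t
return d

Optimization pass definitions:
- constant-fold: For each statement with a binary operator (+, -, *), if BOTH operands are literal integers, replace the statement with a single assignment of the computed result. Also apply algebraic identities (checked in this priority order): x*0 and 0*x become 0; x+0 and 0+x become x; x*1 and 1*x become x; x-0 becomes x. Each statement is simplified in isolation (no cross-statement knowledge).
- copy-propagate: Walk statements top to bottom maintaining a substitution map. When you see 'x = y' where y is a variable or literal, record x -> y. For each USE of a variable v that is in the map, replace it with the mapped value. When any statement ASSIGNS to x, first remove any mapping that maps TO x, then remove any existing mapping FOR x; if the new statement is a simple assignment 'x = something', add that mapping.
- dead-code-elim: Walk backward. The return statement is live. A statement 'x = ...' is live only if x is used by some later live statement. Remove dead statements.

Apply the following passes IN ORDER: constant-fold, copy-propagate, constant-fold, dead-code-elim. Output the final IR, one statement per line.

Initial IR:
  t = 5
  y = t + 9
  a = y
  b = t + y
  d = 9 + 4
  z = t
  return d
After constant-fold (7 stmts):
  t = 5
  y = t + 9
  a = y
  b = t + y
  d = 13
  z = t
  return d
After copy-propagate (7 stmts):
  t = 5
  y = 5 + 9
  a = y
  b = 5 + y
  d = 13
  z = 5
  return 13
After constant-fold (7 stmts):
  t = 5
  y = 14
  a = y
  b = 5 + y
  d = 13
  z = 5
  return 13
After dead-code-elim (1 stmts):
  return 13

Answer: return 13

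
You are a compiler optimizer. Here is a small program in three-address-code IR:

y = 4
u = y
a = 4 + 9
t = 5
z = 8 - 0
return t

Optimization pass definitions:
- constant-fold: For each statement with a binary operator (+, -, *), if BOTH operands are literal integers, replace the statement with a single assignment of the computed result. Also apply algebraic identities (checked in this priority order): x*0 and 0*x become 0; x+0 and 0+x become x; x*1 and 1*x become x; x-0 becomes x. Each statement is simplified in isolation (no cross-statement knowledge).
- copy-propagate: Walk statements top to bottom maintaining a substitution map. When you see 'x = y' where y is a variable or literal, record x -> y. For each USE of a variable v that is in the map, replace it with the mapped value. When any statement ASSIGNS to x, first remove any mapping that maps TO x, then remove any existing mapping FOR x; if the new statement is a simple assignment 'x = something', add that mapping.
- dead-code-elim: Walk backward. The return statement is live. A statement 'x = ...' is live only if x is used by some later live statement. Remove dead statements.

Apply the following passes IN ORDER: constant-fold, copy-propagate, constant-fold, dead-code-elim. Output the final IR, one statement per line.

Initial IR:
  y = 4
  u = y
  a = 4 + 9
  t = 5
  z = 8 - 0
  return t
After constant-fold (6 stmts):
  y = 4
  u = y
  a = 13
  t = 5
  z = 8
  return t
After copy-propagate (6 stmts):
  y = 4
  u = 4
  a = 13
  t = 5
  z = 8
  return 5
After constant-fold (6 stmts):
  y = 4
  u = 4
  a = 13
  t = 5
  z = 8
  return 5
After dead-code-elim (1 stmts):
  return 5

Answer: return 5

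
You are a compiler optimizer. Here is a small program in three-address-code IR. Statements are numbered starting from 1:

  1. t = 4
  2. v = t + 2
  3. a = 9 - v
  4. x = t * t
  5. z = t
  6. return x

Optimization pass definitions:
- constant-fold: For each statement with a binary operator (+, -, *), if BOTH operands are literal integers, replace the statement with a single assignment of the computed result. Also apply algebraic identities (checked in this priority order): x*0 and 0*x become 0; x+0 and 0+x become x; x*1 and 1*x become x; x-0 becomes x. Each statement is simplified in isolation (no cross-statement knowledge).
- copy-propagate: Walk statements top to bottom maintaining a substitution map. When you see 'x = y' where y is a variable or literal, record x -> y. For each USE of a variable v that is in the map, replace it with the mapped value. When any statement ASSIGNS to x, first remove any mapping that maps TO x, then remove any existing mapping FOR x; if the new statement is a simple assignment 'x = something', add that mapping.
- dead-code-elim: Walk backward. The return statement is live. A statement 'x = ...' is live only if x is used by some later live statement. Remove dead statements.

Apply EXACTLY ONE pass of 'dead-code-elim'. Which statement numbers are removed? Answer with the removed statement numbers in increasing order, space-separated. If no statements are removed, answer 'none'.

Answer: 2 3 5

Derivation:
Backward liveness scan:
Stmt 1 't = 4': KEEP (t is live); live-in = []
Stmt 2 'v = t + 2': DEAD (v not in live set ['t'])
Stmt 3 'a = 9 - v': DEAD (a not in live set ['t'])
Stmt 4 'x = t * t': KEEP (x is live); live-in = ['t']
Stmt 5 'z = t': DEAD (z not in live set ['x'])
Stmt 6 'return x': KEEP (return); live-in = ['x']
Removed statement numbers: [2, 3, 5]
Surviving IR:
  t = 4
  x = t * t
  return x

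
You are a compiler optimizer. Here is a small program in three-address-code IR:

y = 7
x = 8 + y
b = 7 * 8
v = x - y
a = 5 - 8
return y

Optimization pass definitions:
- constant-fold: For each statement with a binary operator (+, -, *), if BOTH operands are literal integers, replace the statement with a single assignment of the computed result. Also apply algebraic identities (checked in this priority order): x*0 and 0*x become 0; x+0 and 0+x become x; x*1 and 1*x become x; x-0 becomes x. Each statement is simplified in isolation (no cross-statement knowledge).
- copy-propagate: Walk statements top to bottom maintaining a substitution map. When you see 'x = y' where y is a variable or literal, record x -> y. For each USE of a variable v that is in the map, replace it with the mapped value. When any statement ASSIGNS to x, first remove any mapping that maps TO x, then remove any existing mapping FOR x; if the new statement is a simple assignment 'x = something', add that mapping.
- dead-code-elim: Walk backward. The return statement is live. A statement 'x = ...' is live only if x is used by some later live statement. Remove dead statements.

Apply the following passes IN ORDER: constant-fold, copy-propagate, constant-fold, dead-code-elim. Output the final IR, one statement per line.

Initial IR:
  y = 7
  x = 8 + y
  b = 7 * 8
  v = x - y
  a = 5 - 8
  return y
After constant-fold (6 stmts):
  y = 7
  x = 8 + y
  b = 56
  v = x - y
  a = -3
  return y
After copy-propagate (6 stmts):
  y = 7
  x = 8 + 7
  b = 56
  v = x - 7
  a = -3
  return 7
After constant-fold (6 stmts):
  y = 7
  x = 15
  b = 56
  v = x - 7
  a = -3
  return 7
After dead-code-elim (1 stmts):
  return 7

Answer: return 7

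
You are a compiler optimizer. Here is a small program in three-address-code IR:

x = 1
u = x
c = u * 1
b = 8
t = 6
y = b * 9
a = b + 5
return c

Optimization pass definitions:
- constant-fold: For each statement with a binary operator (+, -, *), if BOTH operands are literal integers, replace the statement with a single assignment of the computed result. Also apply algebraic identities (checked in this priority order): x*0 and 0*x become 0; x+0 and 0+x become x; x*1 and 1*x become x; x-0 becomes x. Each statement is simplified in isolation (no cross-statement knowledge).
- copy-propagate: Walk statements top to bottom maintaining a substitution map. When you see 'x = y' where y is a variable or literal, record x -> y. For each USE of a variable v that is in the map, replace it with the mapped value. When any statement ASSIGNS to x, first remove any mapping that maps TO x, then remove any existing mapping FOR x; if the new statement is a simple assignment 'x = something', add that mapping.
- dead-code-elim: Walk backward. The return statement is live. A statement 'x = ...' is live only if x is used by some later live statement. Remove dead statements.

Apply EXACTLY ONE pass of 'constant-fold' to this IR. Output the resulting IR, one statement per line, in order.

Applying constant-fold statement-by-statement:
  [1] x = 1  (unchanged)
  [2] u = x  (unchanged)
  [3] c = u * 1  -> c = u
  [4] b = 8  (unchanged)
  [5] t = 6  (unchanged)
  [6] y = b * 9  (unchanged)
  [7] a = b + 5  (unchanged)
  [8] return c  (unchanged)
Result (8 stmts):
  x = 1
  u = x
  c = u
  b = 8
  t = 6
  y = b * 9
  a = b + 5
  return c

Answer: x = 1
u = x
c = u
b = 8
t = 6
y = b * 9
a = b + 5
return c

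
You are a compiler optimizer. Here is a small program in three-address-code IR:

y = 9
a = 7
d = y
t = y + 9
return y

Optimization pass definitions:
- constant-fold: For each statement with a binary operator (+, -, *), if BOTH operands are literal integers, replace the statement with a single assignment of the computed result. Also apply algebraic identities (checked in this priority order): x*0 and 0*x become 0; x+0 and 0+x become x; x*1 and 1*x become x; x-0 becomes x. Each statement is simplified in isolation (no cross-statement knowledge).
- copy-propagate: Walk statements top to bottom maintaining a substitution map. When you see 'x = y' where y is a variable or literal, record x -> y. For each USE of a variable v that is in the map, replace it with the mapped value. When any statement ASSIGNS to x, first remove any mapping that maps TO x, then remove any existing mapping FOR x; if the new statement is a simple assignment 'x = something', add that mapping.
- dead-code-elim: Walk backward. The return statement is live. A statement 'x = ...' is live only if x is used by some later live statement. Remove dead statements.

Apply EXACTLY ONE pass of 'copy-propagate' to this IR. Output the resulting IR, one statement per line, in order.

Answer: y = 9
a = 7
d = 9
t = 9 + 9
return 9

Derivation:
Applying copy-propagate statement-by-statement:
  [1] y = 9  (unchanged)
  [2] a = 7  (unchanged)
  [3] d = y  -> d = 9
  [4] t = y + 9  -> t = 9 + 9
  [5] return y  -> return 9
Result (5 stmts):
  y = 9
  a = 7
  d = 9
  t = 9 + 9
  return 9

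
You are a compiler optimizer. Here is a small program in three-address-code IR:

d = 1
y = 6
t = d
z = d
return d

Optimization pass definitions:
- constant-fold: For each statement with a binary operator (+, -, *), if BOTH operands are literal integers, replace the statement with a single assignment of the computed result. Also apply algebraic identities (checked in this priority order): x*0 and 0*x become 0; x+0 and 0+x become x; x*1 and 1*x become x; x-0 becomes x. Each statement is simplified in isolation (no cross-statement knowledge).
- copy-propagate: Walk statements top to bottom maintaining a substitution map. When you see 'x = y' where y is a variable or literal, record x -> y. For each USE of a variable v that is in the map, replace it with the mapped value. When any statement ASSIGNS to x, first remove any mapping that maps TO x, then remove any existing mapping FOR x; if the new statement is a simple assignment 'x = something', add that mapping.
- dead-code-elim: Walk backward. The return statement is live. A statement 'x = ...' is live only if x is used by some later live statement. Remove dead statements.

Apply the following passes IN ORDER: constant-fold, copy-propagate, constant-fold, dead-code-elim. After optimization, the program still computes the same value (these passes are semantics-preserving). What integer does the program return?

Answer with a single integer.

Initial IR:
  d = 1
  y = 6
  t = d
  z = d
  return d
After constant-fold (5 stmts):
  d = 1
  y = 6
  t = d
  z = d
  return d
After copy-propagate (5 stmts):
  d = 1
  y = 6
  t = 1
  z = 1
  return 1
After constant-fold (5 stmts):
  d = 1
  y = 6
  t = 1
  z = 1
  return 1
After dead-code-elim (1 stmts):
  return 1
Evaluate:
  d = 1  =>  d = 1
  y = 6  =>  y = 6
  t = d  =>  t = 1
  z = d  =>  z = 1
  return d = 1

Answer: 1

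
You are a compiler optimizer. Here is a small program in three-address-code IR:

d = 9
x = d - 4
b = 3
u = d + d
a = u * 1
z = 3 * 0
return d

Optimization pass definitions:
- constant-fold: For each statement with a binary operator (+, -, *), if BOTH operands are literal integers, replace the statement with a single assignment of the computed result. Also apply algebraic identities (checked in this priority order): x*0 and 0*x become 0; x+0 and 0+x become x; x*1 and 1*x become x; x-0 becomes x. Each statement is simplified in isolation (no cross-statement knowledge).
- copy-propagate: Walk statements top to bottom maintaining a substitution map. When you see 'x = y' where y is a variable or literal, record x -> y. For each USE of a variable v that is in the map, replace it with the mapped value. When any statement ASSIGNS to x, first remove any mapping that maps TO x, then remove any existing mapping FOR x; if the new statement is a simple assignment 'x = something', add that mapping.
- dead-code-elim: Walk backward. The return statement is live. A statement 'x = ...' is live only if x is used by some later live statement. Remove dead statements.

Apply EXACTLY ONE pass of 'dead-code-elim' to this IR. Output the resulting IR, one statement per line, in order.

Answer: d = 9
return d

Derivation:
Applying dead-code-elim statement-by-statement:
  [7] return d  -> KEEP (return); live=['d']
  [6] z = 3 * 0  -> DEAD (z not live)
  [5] a = u * 1  -> DEAD (a not live)
  [4] u = d + d  -> DEAD (u not live)
  [3] b = 3  -> DEAD (b not live)
  [2] x = d - 4  -> DEAD (x not live)
  [1] d = 9  -> KEEP; live=[]
Result (2 stmts):
  d = 9
  return d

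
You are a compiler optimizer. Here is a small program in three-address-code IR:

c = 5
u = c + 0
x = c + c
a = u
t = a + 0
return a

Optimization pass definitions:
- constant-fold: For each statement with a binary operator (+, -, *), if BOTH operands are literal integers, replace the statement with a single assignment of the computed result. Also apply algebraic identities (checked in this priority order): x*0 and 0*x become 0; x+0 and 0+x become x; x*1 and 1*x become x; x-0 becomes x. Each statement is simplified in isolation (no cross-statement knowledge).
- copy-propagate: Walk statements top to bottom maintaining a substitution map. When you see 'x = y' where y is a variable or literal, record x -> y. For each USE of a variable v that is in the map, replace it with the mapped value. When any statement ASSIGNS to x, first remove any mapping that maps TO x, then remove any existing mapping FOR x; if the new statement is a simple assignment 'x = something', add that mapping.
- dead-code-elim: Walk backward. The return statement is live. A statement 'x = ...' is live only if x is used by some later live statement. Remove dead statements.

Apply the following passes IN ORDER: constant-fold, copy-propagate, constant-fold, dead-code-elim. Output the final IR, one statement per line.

Initial IR:
  c = 5
  u = c + 0
  x = c + c
  a = u
  t = a + 0
  return a
After constant-fold (6 stmts):
  c = 5
  u = c
  x = c + c
  a = u
  t = a
  return a
After copy-propagate (6 stmts):
  c = 5
  u = 5
  x = 5 + 5
  a = 5
  t = 5
  return 5
After constant-fold (6 stmts):
  c = 5
  u = 5
  x = 10
  a = 5
  t = 5
  return 5
After dead-code-elim (1 stmts):
  return 5

Answer: return 5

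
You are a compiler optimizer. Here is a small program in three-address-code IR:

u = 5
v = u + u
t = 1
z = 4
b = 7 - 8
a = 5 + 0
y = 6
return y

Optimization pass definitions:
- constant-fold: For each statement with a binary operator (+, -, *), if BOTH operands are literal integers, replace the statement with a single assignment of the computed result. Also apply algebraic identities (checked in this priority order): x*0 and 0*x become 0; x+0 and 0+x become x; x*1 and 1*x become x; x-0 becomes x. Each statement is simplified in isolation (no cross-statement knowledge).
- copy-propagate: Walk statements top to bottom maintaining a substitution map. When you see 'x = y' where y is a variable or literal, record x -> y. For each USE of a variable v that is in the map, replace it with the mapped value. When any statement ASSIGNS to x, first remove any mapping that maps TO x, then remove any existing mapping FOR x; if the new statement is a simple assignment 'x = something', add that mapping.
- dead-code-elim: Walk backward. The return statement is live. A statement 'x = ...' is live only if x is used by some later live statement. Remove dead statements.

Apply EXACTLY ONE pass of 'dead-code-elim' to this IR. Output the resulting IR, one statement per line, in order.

Applying dead-code-elim statement-by-statement:
  [8] return y  -> KEEP (return); live=['y']
  [7] y = 6  -> KEEP; live=[]
  [6] a = 5 + 0  -> DEAD (a not live)
  [5] b = 7 - 8  -> DEAD (b not live)
  [4] z = 4  -> DEAD (z not live)
  [3] t = 1  -> DEAD (t not live)
  [2] v = u + u  -> DEAD (v not live)
  [1] u = 5  -> DEAD (u not live)
Result (2 stmts):
  y = 6
  return y

Answer: y = 6
return y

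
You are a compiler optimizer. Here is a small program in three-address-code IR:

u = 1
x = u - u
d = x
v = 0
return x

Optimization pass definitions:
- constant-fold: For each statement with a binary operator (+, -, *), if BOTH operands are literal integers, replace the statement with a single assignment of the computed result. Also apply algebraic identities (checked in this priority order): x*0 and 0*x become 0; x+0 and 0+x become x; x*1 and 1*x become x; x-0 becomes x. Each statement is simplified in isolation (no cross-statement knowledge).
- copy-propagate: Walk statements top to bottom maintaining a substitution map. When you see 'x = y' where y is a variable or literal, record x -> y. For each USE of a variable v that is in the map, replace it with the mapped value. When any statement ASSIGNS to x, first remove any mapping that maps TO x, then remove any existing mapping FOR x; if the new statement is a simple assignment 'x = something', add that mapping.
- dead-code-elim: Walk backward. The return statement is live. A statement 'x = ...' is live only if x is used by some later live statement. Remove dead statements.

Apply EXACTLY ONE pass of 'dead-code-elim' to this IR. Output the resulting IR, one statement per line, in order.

Answer: u = 1
x = u - u
return x

Derivation:
Applying dead-code-elim statement-by-statement:
  [5] return x  -> KEEP (return); live=['x']
  [4] v = 0  -> DEAD (v not live)
  [3] d = x  -> DEAD (d not live)
  [2] x = u - u  -> KEEP; live=['u']
  [1] u = 1  -> KEEP; live=[]
Result (3 stmts):
  u = 1
  x = u - u
  return x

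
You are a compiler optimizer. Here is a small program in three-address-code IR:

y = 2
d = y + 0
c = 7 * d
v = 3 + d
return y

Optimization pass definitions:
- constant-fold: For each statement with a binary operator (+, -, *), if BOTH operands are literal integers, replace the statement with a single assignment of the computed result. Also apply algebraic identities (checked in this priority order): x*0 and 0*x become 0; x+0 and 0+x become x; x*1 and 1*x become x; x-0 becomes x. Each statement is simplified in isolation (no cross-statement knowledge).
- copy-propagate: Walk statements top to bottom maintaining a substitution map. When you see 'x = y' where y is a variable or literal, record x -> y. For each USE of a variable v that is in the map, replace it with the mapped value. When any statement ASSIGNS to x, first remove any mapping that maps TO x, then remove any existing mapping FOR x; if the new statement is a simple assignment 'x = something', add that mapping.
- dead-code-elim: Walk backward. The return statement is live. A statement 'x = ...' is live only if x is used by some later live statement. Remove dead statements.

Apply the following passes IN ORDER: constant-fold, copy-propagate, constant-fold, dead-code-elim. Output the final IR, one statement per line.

Answer: return 2

Derivation:
Initial IR:
  y = 2
  d = y + 0
  c = 7 * d
  v = 3 + d
  return y
After constant-fold (5 stmts):
  y = 2
  d = y
  c = 7 * d
  v = 3 + d
  return y
After copy-propagate (5 stmts):
  y = 2
  d = 2
  c = 7 * 2
  v = 3 + 2
  return 2
After constant-fold (5 stmts):
  y = 2
  d = 2
  c = 14
  v = 5
  return 2
After dead-code-elim (1 stmts):
  return 2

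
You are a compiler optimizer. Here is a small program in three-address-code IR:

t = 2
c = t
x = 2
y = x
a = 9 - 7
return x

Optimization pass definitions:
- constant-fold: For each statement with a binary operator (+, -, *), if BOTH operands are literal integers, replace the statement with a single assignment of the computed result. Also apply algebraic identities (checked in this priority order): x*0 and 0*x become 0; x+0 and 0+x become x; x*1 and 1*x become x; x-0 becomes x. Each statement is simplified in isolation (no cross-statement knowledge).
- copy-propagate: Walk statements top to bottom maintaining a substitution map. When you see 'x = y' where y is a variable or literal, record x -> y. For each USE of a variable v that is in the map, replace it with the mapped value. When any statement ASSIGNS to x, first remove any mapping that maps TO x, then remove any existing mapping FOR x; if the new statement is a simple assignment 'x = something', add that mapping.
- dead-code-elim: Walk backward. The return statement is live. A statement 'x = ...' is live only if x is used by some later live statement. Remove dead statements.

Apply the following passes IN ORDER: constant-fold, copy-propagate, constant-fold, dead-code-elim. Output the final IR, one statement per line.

Initial IR:
  t = 2
  c = t
  x = 2
  y = x
  a = 9 - 7
  return x
After constant-fold (6 stmts):
  t = 2
  c = t
  x = 2
  y = x
  a = 2
  return x
After copy-propagate (6 stmts):
  t = 2
  c = 2
  x = 2
  y = 2
  a = 2
  return 2
After constant-fold (6 stmts):
  t = 2
  c = 2
  x = 2
  y = 2
  a = 2
  return 2
After dead-code-elim (1 stmts):
  return 2

Answer: return 2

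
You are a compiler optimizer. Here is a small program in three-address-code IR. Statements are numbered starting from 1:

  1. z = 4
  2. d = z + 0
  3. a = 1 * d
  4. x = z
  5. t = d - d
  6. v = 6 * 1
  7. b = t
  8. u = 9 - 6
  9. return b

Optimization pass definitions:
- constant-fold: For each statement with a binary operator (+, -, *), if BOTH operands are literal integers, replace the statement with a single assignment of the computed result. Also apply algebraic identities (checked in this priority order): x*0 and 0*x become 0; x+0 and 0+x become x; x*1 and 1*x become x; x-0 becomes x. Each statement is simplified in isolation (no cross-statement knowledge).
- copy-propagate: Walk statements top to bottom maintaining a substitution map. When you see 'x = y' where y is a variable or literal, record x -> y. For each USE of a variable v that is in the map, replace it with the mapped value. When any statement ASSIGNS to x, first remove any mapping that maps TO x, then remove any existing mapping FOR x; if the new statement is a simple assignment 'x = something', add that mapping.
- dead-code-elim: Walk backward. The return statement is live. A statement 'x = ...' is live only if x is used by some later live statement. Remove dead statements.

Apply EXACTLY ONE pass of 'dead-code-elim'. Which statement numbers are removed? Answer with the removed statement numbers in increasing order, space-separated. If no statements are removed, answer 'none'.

Answer: 3 4 6 8

Derivation:
Backward liveness scan:
Stmt 1 'z = 4': KEEP (z is live); live-in = []
Stmt 2 'd = z + 0': KEEP (d is live); live-in = ['z']
Stmt 3 'a = 1 * d': DEAD (a not in live set ['d'])
Stmt 4 'x = z': DEAD (x not in live set ['d'])
Stmt 5 't = d - d': KEEP (t is live); live-in = ['d']
Stmt 6 'v = 6 * 1': DEAD (v not in live set ['t'])
Stmt 7 'b = t': KEEP (b is live); live-in = ['t']
Stmt 8 'u = 9 - 6': DEAD (u not in live set ['b'])
Stmt 9 'return b': KEEP (return); live-in = ['b']
Removed statement numbers: [3, 4, 6, 8]
Surviving IR:
  z = 4
  d = z + 0
  t = d - d
  b = t
  return b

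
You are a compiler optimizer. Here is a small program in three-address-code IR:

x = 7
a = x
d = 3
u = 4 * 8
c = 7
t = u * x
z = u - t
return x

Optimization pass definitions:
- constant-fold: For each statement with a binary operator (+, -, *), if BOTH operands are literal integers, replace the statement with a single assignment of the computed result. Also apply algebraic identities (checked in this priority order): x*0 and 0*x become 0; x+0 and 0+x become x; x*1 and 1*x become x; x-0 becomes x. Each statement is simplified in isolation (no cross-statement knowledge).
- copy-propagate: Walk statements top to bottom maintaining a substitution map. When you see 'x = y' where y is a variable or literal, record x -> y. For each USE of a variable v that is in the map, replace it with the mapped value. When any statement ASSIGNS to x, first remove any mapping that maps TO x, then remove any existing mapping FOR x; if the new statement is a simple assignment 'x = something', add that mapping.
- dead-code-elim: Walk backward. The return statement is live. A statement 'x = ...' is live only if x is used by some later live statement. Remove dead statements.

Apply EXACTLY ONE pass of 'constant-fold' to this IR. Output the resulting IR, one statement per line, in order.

Answer: x = 7
a = x
d = 3
u = 32
c = 7
t = u * x
z = u - t
return x

Derivation:
Applying constant-fold statement-by-statement:
  [1] x = 7  (unchanged)
  [2] a = x  (unchanged)
  [3] d = 3  (unchanged)
  [4] u = 4 * 8  -> u = 32
  [5] c = 7  (unchanged)
  [6] t = u * x  (unchanged)
  [7] z = u - t  (unchanged)
  [8] return x  (unchanged)
Result (8 stmts):
  x = 7
  a = x
  d = 3
  u = 32
  c = 7
  t = u * x
  z = u - t
  return x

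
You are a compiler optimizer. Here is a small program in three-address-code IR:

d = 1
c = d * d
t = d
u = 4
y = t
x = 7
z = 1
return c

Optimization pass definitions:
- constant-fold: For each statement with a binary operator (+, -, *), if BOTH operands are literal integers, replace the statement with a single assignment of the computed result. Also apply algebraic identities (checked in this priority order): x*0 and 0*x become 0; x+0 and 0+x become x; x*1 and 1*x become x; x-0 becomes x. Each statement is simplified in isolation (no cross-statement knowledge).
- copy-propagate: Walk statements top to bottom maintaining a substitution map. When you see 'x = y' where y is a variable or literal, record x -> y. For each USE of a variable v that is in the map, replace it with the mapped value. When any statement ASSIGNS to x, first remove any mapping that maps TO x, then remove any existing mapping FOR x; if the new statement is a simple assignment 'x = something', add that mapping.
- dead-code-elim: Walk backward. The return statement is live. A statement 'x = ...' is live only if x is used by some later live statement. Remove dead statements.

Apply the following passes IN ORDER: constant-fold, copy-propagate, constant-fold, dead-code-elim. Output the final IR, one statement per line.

Initial IR:
  d = 1
  c = d * d
  t = d
  u = 4
  y = t
  x = 7
  z = 1
  return c
After constant-fold (8 stmts):
  d = 1
  c = d * d
  t = d
  u = 4
  y = t
  x = 7
  z = 1
  return c
After copy-propagate (8 stmts):
  d = 1
  c = 1 * 1
  t = 1
  u = 4
  y = 1
  x = 7
  z = 1
  return c
After constant-fold (8 stmts):
  d = 1
  c = 1
  t = 1
  u = 4
  y = 1
  x = 7
  z = 1
  return c
After dead-code-elim (2 stmts):
  c = 1
  return c

Answer: c = 1
return c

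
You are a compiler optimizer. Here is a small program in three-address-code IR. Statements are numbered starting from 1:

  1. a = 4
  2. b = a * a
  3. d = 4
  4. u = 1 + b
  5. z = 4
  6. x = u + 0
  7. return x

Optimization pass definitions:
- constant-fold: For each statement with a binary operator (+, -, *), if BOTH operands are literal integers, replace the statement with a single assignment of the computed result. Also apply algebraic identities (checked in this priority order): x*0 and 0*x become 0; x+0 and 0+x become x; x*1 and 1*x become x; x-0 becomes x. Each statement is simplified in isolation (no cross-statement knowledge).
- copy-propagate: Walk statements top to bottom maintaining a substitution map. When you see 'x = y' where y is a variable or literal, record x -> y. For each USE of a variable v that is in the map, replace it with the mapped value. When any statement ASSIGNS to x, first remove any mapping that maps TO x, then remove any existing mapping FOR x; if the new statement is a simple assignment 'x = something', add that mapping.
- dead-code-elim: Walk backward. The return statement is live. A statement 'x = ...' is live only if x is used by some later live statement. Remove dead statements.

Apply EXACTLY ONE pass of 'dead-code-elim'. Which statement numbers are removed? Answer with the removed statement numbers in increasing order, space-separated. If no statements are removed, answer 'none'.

Answer: 3 5

Derivation:
Backward liveness scan:
Stmt 1 'a = 4': KEEP (a is live); live-in = []
Stmt 2 'b = a * a': KEEP (b is live); live-in = ['a']
Stmt 3 'd = 4': DEAD (d not in live set ['b'])
Stmt 4 'u = 1 + b': KEEP (u is live); live-in = ['b']
Stmt 5 'z = 4': DEAD (z not in live set ['u'])
Stmt 6 'x = u + 0': KEEP (x is live); live-in = ['u']
Stmt 7 'return x': KEEP (return); live-in = ['x']
Removed statement numbers: [3, 5]
Surviving IR:
  a = 4
  b = a * a
  u = 1 + b
  x = u + 0
  return x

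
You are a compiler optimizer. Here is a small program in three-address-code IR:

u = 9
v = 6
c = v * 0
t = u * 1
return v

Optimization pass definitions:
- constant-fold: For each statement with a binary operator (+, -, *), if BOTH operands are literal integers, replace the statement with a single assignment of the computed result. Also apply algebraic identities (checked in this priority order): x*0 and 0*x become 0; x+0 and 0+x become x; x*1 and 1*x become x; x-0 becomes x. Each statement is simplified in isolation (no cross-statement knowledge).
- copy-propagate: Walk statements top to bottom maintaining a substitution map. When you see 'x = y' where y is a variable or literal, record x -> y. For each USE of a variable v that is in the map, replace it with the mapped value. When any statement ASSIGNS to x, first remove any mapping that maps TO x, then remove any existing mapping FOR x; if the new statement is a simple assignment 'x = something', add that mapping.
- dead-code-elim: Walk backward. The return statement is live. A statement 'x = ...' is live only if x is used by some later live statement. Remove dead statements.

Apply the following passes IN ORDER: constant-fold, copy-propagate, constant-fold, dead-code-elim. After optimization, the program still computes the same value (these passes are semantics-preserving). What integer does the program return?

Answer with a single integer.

Answer: 6

Derivation:
Initial IR:
  u = 9
  v = 6
  c = v * 0
  t = u * 1
  return v
After constant-fold (5 stmts):
  u = 9
  v = 6
  c = 0
  t = u
  return v
After copy-propagate (5 stmts):
  u = 9
  v = 6
  c = 0
  t = 9
  return 6
After constant-fold (5 stmts):
  u = 9
  v = 6
  c = 0
  t = 9
  return 6
After dead-code-elim (1 stmts):
  return 6
Evaluate:
  u = 9  =>  u = 9
  v = 6  =>  v = 6
  c = v * 0  =>  c = 0
  t = u * 1  =>  t = 9
  return v = 6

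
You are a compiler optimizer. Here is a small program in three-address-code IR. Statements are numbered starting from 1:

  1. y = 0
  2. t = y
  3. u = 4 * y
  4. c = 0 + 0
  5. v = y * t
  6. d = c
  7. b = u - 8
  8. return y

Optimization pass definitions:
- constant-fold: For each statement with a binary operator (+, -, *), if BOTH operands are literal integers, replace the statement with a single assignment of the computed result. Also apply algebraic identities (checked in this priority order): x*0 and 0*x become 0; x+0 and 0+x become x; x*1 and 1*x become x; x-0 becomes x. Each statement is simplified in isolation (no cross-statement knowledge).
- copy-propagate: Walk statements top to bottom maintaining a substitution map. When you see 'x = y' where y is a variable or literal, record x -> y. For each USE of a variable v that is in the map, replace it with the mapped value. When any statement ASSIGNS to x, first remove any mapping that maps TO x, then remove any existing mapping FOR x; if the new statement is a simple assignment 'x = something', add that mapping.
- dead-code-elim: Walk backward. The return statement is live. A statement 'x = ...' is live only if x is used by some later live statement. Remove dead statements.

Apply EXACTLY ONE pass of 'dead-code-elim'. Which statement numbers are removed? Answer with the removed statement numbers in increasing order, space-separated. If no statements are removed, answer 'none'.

Answer: 2 3 4 5 6 7

Derivation:
Backward liveness scan:
Stmt 1 'y = 0': KEEP (y is live); live-in = []
Stmt 2 't = y': DEAD (t not in live set ['y'])
Stmt 3 'u = 4 * y': DEAD (u not in live set ['y'])
Stmt 4 'c = 0 + 0': DEAD (c not in live set ['y'])
Stmt 5 'v = y * t': DEAD (v not in live set ['y'])
Stmt 6 'd = c': DEAD (d not in live set ['y'])
Stmt 7 'b = u - 8': DEAD (b not in live set ['y'])
Stmt 8 'return y': KEEP (return); live-in = ['y']
Removed statement numbers: [2, 3, 4, 5, 6, 7]
Surviving IR:
  y = 0
  return y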